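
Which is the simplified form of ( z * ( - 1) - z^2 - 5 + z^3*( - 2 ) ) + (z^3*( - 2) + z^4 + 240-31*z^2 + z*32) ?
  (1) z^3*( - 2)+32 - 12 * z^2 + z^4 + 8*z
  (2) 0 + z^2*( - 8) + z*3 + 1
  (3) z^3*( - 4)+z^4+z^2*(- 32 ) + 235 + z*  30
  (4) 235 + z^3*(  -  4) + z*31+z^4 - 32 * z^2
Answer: 4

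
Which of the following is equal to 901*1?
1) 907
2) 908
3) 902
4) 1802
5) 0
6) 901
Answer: 6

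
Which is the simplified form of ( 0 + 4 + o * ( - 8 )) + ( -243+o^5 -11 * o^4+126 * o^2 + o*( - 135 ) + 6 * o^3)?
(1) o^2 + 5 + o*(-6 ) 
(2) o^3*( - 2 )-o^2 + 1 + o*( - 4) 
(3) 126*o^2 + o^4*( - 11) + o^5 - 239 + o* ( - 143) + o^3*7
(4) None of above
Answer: 4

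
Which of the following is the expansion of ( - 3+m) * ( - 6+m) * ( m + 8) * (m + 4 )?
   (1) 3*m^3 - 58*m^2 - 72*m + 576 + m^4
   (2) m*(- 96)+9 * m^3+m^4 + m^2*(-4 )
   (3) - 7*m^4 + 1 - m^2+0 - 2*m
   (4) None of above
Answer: 1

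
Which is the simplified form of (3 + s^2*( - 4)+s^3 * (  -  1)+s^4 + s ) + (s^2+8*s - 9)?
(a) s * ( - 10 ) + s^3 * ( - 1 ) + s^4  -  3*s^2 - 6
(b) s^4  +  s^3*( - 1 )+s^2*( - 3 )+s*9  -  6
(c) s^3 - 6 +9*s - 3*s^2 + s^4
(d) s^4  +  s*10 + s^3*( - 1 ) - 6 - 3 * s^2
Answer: b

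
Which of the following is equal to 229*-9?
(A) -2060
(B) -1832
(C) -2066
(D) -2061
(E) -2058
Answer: D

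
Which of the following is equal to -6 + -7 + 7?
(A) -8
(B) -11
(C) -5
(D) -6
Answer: D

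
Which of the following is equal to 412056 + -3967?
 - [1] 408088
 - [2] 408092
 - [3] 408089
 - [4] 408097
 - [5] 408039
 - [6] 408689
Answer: 3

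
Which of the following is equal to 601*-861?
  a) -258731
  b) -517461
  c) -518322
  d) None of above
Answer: b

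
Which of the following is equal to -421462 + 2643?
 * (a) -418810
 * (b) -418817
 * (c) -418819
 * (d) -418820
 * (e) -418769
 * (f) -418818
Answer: c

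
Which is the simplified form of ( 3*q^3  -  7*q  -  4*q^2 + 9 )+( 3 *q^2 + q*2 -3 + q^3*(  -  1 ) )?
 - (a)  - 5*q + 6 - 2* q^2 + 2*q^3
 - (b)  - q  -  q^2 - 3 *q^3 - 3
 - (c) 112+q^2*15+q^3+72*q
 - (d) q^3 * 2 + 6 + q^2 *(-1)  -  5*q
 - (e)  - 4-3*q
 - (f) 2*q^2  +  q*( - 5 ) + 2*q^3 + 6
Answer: d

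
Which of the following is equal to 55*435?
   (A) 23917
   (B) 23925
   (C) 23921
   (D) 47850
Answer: B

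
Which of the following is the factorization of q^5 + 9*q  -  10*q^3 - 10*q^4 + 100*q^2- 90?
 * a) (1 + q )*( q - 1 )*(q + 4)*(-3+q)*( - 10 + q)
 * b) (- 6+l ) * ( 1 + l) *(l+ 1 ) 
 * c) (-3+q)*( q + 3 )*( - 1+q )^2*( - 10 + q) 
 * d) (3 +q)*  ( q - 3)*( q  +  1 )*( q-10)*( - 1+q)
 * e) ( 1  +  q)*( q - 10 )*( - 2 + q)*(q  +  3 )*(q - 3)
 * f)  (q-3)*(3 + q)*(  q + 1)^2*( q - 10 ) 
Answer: d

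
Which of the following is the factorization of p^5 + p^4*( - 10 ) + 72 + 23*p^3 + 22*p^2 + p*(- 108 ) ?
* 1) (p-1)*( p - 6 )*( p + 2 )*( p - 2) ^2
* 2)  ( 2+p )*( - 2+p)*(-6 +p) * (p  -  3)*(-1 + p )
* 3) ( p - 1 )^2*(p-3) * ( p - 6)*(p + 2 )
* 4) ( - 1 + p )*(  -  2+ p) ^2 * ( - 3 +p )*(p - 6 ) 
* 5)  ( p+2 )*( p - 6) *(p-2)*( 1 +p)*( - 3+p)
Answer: 2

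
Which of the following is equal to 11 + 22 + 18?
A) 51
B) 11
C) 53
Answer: A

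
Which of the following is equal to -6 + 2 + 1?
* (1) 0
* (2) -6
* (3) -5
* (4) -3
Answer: 4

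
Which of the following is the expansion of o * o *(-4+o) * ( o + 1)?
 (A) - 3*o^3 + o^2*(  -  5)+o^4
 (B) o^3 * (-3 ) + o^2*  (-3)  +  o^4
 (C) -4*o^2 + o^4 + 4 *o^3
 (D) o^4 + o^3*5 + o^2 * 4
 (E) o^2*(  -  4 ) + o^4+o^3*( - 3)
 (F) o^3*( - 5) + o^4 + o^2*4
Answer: E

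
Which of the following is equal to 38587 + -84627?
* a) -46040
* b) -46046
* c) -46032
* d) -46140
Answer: a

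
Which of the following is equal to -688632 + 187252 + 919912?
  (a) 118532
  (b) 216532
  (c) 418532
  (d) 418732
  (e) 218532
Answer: c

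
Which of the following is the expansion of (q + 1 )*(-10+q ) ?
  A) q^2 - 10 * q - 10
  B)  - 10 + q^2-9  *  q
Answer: B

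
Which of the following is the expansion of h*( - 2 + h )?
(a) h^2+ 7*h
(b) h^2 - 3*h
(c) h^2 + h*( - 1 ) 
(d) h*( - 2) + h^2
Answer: d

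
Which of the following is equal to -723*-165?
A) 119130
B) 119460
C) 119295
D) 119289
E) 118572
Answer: C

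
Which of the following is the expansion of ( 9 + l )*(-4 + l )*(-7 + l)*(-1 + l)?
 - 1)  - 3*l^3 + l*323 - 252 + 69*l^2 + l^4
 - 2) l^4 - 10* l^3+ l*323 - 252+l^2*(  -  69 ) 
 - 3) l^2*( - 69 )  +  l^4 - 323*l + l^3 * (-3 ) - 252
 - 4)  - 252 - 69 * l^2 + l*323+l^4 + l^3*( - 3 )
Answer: 4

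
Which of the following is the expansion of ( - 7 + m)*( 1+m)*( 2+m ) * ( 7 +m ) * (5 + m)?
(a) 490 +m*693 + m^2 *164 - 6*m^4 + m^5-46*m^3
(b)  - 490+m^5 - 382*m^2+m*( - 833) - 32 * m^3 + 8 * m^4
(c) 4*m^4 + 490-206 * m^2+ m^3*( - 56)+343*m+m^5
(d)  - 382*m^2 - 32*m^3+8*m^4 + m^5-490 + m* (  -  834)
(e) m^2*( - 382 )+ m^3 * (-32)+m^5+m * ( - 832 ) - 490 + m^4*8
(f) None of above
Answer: b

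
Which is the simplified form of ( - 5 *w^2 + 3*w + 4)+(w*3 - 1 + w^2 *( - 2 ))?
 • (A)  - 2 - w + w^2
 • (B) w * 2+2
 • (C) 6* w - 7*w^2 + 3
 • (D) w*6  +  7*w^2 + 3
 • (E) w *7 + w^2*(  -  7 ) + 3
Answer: C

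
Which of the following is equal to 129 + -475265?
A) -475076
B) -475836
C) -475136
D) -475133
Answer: C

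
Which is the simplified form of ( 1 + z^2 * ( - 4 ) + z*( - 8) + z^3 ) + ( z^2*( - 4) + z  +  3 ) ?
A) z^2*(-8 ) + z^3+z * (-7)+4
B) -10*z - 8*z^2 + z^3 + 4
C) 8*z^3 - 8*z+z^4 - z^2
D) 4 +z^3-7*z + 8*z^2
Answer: A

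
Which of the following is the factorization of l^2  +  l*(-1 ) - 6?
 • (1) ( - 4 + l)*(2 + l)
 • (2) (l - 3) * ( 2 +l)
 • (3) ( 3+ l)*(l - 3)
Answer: 2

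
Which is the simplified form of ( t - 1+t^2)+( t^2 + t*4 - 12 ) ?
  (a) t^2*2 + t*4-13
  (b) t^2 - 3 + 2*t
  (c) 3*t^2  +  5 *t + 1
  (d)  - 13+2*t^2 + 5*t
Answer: d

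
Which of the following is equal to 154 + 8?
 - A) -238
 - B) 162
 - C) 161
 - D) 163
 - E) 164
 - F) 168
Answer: B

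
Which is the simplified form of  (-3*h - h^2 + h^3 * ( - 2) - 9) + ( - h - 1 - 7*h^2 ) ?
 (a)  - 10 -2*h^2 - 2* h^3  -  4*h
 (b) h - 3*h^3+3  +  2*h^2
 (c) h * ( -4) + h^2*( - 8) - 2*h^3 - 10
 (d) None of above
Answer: c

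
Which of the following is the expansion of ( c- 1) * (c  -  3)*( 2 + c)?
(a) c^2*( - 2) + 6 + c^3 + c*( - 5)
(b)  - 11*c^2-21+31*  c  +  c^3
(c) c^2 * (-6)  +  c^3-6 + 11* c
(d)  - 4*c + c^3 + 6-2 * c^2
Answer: a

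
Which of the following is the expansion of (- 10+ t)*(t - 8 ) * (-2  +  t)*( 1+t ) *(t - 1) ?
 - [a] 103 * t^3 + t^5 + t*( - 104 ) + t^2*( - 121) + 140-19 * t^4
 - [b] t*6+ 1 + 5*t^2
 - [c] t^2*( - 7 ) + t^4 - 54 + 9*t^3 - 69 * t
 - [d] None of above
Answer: d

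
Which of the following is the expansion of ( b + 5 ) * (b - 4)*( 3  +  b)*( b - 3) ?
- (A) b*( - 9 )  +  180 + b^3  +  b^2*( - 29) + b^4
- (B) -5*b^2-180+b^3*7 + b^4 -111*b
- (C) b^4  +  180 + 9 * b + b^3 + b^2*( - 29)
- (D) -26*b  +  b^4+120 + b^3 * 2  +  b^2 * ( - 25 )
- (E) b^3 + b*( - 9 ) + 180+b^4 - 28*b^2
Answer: A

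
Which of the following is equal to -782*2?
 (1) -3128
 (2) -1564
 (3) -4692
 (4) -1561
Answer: 2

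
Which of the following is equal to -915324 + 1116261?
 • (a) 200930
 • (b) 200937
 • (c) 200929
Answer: b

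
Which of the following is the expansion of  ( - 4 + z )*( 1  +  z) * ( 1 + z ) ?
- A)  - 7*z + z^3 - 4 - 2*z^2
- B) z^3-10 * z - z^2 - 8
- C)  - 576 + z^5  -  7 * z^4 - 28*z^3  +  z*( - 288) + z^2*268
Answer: A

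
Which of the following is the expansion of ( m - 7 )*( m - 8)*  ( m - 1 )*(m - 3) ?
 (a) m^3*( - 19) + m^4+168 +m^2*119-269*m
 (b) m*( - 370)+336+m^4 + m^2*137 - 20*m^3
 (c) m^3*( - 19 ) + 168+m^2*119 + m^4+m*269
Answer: a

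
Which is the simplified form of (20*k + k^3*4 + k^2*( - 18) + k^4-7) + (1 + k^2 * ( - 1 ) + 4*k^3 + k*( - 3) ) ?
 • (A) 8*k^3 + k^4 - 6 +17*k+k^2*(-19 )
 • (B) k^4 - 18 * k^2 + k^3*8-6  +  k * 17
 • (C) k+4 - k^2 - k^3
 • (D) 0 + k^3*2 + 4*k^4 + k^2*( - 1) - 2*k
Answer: A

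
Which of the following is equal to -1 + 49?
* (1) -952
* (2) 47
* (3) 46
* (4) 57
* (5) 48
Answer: 5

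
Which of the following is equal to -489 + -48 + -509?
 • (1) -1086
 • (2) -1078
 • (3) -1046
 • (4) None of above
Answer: 3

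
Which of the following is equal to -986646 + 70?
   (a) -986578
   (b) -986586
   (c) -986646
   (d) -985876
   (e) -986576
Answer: e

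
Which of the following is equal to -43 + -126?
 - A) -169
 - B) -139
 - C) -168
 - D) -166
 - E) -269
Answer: A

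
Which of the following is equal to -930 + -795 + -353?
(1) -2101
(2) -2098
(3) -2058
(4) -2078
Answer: 4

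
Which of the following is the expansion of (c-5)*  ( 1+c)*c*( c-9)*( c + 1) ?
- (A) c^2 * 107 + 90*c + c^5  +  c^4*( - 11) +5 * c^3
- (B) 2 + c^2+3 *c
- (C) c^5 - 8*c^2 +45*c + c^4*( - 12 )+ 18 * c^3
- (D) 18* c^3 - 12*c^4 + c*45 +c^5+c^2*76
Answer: D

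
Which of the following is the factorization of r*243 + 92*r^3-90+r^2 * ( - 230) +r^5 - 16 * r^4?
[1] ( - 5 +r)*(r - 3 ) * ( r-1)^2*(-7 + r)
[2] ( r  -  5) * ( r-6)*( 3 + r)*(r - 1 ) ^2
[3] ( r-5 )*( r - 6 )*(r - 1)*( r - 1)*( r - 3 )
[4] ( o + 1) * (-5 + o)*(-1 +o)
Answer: 3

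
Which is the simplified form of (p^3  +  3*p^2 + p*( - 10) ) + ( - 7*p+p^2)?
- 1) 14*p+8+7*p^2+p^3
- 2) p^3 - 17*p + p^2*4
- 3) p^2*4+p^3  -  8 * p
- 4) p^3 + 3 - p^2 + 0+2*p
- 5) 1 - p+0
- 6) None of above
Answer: 2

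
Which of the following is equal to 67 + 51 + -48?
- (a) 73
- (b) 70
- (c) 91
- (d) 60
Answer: b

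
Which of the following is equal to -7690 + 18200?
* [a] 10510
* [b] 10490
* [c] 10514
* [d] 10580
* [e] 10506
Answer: a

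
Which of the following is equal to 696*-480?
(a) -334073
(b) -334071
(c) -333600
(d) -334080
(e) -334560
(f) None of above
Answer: d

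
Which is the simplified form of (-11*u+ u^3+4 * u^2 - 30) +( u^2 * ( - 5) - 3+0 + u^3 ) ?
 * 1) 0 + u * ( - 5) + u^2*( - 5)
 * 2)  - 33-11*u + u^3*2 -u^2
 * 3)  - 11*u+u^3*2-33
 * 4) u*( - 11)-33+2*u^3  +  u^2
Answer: 2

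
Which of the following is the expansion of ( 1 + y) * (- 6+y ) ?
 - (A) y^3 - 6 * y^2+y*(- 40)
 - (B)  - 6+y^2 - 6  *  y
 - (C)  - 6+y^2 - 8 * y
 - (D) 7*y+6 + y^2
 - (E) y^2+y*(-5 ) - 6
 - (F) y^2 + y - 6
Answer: E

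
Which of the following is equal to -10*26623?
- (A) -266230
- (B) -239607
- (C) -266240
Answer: A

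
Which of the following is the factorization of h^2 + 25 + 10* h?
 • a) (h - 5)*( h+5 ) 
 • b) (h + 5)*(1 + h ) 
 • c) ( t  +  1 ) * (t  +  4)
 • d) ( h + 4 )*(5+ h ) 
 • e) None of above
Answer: e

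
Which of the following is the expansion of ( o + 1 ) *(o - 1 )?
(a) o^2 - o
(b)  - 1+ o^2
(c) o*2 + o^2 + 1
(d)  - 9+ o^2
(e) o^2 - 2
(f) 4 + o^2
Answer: b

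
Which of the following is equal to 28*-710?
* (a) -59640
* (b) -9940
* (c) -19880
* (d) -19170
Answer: c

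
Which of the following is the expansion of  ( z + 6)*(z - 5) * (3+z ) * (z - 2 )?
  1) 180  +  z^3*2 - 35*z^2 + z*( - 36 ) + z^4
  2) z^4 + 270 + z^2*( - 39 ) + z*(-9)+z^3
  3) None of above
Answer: 1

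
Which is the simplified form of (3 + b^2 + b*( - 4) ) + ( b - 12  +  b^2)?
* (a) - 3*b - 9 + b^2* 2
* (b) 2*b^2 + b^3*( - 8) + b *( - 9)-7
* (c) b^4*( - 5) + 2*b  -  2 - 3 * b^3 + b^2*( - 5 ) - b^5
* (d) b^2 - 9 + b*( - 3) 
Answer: a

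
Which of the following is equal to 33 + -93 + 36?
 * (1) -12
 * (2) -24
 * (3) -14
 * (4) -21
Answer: 2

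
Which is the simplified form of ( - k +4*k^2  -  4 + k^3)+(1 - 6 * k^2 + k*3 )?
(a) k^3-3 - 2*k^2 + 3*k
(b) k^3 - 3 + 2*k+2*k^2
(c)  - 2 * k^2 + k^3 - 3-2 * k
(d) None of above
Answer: d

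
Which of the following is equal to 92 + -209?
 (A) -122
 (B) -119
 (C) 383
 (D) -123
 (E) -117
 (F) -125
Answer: E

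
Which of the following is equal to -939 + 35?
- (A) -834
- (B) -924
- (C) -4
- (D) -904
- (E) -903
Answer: D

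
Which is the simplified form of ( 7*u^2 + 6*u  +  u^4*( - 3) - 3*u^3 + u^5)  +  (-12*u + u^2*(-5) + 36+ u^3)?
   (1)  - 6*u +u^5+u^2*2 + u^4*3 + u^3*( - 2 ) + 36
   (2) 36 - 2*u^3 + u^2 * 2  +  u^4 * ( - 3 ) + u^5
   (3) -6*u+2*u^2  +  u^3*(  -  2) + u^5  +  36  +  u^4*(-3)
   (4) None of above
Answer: 3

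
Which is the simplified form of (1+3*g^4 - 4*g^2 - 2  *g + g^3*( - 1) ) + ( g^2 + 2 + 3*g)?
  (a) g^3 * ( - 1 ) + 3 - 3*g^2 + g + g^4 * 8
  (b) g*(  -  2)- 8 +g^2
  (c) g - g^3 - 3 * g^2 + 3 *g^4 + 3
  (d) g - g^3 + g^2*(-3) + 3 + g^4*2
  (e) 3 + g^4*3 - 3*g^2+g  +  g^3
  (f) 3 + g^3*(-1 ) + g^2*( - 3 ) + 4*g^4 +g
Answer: c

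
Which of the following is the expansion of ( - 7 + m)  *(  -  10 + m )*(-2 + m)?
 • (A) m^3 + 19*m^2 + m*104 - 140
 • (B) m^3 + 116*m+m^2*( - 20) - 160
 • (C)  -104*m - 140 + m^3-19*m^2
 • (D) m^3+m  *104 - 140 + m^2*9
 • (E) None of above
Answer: E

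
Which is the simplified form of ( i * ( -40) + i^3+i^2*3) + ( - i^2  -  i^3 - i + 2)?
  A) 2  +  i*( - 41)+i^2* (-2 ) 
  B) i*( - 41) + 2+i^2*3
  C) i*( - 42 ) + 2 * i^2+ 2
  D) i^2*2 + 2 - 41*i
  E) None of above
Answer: D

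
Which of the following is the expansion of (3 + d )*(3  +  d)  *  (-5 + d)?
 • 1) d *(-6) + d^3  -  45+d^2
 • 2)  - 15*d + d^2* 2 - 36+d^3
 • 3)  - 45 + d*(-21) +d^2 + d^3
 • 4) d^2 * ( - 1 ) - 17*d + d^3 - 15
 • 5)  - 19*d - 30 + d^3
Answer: 3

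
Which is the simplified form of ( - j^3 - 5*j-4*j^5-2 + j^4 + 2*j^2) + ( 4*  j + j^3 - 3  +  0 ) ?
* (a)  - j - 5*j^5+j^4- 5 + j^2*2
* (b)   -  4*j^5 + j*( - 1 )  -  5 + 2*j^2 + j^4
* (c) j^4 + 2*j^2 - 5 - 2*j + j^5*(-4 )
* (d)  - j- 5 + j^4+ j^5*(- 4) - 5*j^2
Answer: b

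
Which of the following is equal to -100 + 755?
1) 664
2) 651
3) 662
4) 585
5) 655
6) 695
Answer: 5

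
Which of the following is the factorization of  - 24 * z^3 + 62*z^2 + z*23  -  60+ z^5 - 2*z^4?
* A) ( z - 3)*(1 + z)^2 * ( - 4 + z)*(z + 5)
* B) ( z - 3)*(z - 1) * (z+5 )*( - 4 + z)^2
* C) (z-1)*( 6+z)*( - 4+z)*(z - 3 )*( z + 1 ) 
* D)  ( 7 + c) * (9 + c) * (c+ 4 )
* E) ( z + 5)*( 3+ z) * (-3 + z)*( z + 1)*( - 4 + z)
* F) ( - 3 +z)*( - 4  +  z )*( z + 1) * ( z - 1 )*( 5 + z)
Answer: F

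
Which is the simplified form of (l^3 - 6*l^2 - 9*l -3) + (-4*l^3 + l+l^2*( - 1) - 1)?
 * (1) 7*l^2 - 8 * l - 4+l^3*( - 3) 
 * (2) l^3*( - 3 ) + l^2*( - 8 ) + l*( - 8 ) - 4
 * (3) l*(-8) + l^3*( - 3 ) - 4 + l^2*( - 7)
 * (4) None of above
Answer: 3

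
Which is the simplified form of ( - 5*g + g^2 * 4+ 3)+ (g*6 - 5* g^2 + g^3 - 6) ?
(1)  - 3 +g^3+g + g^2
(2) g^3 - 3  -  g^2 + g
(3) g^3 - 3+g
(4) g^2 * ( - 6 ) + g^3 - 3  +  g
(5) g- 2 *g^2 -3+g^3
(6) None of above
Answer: 2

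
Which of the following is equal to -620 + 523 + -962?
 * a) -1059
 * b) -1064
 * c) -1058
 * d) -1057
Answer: a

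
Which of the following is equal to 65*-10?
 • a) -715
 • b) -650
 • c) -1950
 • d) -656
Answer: b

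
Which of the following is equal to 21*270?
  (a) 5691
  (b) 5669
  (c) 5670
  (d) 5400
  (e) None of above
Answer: c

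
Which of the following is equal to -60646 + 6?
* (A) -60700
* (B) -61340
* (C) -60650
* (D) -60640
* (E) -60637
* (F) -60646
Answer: D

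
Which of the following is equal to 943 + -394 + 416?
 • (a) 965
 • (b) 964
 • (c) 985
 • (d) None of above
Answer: a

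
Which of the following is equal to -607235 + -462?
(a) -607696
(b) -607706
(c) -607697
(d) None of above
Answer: c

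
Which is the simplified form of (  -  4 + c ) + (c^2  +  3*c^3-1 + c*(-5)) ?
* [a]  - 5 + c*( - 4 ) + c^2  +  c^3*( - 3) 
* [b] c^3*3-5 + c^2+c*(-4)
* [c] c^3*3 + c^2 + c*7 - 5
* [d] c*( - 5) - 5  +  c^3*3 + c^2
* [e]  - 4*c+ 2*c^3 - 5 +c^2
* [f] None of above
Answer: b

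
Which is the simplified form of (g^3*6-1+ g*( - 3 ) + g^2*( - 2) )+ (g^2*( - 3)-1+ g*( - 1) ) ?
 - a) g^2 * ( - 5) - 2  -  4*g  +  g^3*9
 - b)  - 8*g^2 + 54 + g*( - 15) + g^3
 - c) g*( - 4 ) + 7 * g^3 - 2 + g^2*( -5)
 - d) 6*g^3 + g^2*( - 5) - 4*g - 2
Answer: d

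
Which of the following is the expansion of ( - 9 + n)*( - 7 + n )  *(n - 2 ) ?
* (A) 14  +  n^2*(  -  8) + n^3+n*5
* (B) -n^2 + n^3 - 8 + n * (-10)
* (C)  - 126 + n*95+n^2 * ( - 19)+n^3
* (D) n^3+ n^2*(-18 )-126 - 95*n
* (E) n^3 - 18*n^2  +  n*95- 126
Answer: E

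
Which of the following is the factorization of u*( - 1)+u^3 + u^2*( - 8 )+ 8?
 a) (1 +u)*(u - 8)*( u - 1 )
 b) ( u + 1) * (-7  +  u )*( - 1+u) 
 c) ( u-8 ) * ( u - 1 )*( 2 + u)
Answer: a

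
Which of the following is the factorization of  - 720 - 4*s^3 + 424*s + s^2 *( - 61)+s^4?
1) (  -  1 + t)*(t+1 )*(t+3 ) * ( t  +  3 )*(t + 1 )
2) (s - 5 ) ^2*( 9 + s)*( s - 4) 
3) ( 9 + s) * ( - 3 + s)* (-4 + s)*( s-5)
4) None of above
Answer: 4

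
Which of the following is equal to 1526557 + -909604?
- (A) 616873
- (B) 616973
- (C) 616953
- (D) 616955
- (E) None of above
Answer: C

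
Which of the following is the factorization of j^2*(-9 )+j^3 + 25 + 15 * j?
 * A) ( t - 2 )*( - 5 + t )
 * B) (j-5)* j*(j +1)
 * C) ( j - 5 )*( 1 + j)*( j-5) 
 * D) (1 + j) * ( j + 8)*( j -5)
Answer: C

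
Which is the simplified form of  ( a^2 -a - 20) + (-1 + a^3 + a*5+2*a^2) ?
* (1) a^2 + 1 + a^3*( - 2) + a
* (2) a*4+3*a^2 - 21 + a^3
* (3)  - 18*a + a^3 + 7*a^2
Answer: 2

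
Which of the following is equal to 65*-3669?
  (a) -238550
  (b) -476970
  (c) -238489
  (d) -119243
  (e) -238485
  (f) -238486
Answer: e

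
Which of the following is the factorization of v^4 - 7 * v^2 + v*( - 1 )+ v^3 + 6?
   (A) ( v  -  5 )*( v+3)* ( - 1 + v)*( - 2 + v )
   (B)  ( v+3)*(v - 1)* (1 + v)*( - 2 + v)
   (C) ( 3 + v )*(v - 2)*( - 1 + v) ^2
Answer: B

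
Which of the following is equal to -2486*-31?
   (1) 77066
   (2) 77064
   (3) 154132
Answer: 1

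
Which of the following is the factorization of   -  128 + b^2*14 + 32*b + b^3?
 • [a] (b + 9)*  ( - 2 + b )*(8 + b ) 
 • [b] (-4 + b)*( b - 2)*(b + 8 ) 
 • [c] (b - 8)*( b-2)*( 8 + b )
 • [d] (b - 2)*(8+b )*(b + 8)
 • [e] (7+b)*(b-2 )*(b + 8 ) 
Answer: d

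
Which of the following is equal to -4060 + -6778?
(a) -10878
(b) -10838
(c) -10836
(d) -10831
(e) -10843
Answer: b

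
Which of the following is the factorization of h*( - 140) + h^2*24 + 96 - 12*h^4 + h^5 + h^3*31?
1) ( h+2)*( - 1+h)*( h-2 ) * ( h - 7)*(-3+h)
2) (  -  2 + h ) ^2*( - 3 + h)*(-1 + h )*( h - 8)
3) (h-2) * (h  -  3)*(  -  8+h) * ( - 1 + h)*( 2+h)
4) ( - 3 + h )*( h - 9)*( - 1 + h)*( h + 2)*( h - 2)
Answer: 3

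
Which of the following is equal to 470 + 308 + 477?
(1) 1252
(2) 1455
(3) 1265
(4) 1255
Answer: 4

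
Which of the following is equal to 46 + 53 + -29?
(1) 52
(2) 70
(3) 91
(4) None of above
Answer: 2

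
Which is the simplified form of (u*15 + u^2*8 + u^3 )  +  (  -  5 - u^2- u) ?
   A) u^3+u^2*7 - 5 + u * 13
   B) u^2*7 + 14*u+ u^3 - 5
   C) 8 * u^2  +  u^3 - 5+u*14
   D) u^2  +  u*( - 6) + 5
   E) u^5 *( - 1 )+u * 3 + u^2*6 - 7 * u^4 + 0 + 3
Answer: B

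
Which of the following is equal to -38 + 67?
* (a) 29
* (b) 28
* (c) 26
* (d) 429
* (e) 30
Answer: a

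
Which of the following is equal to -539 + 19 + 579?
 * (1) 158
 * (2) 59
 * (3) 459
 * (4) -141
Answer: 2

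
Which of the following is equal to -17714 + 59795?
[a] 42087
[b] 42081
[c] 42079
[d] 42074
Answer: b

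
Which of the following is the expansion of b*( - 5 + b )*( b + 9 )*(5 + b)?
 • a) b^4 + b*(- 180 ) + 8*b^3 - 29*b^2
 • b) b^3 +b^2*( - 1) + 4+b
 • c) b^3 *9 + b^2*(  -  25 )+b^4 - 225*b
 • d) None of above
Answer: c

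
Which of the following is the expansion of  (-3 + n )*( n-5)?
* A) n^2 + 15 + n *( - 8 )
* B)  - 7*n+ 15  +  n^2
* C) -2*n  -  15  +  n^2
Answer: A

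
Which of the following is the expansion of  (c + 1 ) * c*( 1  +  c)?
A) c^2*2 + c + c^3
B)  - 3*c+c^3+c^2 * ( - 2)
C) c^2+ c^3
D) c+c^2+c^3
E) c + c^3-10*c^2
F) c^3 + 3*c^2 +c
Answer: A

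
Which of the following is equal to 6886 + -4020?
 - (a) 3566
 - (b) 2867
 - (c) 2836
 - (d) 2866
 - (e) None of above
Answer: d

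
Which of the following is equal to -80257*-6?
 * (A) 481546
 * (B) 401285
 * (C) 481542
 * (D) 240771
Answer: C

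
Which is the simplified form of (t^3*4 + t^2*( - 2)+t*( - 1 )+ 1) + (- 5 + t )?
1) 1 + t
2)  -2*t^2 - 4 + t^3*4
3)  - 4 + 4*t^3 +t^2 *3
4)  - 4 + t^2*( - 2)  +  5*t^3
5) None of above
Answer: 2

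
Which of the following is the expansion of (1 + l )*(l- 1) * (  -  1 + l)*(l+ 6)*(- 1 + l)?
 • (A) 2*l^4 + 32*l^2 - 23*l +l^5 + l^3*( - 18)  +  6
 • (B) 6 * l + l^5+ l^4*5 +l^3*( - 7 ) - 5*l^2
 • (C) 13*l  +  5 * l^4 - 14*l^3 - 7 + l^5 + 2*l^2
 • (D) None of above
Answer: D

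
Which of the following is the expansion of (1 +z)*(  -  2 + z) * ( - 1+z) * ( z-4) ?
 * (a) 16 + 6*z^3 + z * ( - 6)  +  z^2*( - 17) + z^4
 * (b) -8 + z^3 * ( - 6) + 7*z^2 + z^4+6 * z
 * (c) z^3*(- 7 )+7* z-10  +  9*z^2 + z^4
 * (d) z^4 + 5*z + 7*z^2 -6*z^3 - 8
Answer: b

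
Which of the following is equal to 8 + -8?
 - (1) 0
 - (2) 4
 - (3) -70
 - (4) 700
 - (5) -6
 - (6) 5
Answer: 1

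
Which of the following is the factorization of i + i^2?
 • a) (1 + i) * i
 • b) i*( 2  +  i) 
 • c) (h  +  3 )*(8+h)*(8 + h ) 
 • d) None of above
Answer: a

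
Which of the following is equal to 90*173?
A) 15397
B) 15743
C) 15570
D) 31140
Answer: C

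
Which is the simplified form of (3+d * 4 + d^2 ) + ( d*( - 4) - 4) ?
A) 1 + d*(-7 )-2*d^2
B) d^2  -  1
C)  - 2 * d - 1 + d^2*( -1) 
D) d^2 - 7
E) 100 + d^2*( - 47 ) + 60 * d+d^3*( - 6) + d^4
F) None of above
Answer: B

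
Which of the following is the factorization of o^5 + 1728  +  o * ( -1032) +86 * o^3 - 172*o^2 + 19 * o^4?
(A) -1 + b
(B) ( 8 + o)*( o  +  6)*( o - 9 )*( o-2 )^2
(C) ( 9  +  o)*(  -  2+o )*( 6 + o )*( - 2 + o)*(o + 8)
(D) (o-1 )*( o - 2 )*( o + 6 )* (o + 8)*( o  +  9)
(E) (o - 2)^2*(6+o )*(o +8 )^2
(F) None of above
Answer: C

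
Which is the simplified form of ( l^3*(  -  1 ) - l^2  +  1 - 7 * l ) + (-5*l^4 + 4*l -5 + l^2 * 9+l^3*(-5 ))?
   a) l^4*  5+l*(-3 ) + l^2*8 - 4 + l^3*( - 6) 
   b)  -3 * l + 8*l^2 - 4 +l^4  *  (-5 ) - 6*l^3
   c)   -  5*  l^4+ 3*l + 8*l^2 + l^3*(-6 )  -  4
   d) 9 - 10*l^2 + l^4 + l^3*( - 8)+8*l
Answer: b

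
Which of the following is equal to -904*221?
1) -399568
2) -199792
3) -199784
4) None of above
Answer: 3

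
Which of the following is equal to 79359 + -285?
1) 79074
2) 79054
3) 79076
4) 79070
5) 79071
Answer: 1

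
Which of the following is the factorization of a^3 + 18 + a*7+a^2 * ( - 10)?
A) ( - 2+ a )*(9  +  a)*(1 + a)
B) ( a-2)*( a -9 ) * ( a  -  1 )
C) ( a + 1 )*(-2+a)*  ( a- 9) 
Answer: C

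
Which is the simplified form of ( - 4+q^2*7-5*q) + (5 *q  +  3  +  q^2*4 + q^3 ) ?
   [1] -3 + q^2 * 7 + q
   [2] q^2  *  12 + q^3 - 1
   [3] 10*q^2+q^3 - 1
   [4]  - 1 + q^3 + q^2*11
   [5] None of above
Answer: 4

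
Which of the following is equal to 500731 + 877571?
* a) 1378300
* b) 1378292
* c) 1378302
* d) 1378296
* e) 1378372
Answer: c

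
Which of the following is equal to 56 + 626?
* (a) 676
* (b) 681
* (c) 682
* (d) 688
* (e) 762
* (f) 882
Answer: c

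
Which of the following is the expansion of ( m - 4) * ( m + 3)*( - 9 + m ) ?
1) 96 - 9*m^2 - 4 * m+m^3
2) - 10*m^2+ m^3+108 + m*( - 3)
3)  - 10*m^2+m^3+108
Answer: 2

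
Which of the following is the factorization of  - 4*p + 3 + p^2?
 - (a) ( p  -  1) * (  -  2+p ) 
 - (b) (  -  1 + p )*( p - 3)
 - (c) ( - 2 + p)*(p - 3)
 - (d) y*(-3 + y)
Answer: b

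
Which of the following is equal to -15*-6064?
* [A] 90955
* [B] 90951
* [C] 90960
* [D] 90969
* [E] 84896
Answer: C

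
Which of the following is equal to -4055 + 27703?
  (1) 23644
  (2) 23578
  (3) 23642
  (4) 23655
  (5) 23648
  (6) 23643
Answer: 5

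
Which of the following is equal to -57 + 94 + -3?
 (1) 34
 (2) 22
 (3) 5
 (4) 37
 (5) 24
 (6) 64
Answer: 1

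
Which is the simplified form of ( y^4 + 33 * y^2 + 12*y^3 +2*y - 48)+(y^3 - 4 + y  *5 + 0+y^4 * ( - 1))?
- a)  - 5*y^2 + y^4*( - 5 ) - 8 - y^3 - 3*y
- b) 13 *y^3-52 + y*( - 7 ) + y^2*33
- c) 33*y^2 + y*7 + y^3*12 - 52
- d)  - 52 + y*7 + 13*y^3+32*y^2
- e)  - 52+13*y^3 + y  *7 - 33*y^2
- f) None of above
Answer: f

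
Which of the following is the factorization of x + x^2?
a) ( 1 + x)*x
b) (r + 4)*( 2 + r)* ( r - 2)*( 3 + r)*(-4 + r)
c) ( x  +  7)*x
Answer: a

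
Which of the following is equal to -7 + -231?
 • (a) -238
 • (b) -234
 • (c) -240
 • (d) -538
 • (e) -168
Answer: a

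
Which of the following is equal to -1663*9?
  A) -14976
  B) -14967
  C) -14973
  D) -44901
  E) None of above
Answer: B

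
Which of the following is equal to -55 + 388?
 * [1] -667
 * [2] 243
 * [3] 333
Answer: 3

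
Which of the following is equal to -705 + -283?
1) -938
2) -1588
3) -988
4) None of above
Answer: 3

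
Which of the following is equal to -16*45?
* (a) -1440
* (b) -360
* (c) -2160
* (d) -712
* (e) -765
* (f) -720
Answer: f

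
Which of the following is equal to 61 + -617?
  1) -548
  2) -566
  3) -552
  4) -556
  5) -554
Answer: 4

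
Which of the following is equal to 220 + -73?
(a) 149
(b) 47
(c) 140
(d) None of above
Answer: d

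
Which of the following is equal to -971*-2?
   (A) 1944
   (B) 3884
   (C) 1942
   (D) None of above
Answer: C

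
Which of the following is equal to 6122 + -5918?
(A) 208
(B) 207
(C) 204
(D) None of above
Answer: C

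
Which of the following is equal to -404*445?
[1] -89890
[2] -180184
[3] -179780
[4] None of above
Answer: 3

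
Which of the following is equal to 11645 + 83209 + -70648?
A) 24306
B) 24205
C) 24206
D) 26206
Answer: C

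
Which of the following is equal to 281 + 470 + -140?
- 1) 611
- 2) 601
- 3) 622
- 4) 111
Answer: 1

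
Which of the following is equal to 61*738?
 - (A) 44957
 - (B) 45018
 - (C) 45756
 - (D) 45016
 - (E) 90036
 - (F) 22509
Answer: B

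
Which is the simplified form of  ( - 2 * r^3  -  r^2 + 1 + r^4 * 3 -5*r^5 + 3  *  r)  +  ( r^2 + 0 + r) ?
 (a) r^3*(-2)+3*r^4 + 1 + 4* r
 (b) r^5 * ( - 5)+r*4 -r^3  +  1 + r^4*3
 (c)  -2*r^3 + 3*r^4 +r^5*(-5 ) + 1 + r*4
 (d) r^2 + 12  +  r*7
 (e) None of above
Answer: c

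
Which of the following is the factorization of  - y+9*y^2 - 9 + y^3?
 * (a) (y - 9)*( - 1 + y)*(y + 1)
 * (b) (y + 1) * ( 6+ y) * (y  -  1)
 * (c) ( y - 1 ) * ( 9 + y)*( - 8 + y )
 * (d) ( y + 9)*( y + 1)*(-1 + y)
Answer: d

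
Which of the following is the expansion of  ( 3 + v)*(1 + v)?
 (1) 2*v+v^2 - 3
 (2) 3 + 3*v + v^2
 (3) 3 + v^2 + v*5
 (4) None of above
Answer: 4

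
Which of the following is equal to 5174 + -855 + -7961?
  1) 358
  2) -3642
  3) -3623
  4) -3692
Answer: 2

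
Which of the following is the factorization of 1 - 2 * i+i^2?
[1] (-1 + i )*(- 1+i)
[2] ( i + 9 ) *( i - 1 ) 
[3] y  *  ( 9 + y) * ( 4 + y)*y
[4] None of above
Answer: 1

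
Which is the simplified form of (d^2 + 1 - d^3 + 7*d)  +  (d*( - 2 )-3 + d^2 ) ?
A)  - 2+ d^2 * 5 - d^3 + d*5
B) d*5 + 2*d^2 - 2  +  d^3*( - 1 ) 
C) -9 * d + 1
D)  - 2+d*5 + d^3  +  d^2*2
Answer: B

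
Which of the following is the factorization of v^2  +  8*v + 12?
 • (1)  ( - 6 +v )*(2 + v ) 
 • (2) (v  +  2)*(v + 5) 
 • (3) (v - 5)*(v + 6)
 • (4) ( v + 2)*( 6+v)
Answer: 4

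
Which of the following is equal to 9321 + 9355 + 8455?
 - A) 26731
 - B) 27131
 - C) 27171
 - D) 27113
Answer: B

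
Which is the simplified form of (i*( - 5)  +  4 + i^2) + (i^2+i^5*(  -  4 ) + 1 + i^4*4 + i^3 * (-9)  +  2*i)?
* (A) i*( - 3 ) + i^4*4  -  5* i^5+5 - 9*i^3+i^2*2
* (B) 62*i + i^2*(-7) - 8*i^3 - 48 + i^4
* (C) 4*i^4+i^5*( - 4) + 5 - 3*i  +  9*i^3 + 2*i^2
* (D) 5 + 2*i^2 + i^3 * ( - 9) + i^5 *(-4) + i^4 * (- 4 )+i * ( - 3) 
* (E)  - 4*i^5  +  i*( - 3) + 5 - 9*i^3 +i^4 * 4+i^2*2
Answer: E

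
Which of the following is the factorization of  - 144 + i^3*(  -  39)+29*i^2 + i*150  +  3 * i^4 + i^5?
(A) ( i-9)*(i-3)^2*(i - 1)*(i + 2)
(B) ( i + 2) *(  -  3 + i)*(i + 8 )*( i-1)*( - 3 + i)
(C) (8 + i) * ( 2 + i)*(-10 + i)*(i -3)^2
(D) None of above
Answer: B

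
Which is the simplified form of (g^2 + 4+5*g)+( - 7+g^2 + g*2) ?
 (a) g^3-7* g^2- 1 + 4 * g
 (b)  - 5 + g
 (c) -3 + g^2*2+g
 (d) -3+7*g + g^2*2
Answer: d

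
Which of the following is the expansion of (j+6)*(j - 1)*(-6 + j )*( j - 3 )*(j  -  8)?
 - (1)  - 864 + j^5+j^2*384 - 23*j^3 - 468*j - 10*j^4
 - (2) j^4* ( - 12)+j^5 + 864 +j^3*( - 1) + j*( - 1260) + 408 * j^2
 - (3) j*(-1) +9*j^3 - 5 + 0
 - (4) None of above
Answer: 2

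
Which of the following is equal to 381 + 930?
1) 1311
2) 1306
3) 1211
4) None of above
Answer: 1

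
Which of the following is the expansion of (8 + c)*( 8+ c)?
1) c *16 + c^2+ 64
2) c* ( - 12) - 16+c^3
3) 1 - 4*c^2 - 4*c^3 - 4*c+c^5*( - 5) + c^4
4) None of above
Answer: 1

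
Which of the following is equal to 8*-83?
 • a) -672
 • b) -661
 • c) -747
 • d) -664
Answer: d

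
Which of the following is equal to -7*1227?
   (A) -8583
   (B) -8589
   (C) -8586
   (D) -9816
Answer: B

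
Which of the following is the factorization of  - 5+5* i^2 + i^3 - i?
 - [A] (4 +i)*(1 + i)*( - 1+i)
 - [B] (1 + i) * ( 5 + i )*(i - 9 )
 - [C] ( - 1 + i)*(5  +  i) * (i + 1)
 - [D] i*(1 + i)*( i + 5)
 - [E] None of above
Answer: C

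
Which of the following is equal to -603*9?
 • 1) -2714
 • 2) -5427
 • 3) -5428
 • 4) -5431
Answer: 2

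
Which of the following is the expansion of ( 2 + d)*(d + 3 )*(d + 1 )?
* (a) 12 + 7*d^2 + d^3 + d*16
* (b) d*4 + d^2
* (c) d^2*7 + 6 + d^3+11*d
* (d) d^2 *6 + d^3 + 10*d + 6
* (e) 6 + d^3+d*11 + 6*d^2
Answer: e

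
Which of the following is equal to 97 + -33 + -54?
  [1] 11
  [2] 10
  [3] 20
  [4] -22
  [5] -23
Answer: 2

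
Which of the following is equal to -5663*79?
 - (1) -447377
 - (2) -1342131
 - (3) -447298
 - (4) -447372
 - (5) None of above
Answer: 1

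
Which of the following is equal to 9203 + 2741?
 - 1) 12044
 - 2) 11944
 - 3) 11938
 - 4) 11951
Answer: 2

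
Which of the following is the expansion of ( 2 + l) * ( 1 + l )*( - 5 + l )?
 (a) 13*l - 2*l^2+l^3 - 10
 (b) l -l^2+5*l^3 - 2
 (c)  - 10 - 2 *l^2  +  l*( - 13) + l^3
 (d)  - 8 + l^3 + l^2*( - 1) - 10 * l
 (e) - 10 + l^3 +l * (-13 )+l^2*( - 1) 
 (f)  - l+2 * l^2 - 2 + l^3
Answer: c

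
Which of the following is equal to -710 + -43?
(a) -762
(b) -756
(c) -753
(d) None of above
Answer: c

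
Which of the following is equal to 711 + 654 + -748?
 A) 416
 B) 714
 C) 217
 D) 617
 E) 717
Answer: D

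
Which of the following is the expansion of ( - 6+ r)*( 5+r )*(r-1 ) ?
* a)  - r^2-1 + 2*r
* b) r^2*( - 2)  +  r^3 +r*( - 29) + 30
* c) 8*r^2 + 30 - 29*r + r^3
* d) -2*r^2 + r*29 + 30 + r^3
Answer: b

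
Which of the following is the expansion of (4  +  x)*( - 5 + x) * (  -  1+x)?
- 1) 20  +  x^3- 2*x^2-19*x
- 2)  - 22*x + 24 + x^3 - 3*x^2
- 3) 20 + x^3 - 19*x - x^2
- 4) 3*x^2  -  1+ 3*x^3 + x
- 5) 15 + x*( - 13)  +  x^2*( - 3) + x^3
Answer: 1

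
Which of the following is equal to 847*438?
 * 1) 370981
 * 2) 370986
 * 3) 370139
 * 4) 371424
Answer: 2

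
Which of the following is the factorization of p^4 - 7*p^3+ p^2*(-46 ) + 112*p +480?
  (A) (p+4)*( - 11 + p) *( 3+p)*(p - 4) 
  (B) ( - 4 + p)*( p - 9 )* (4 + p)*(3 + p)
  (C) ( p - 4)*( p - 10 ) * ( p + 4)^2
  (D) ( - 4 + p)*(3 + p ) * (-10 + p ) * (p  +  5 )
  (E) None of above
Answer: E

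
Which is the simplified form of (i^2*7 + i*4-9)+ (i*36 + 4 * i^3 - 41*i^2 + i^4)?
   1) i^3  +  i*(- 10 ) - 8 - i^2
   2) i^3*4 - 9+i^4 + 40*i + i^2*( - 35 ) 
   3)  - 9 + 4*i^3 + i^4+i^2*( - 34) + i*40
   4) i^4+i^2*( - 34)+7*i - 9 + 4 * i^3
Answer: 3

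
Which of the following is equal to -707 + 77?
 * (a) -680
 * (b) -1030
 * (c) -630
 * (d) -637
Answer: c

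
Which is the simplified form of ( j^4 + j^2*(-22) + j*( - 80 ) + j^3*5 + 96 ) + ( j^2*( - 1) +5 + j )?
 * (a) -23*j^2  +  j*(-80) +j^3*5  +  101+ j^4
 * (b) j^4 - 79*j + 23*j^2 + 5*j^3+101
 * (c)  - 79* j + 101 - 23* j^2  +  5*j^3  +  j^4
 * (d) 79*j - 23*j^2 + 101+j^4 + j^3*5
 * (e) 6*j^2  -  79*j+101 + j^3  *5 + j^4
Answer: c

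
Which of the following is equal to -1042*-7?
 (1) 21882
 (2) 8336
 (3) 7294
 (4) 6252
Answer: 3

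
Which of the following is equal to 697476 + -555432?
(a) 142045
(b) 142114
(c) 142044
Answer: c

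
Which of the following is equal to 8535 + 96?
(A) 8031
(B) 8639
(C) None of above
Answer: C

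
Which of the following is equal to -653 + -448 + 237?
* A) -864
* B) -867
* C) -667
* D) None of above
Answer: A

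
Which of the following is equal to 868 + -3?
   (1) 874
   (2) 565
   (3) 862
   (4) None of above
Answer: 4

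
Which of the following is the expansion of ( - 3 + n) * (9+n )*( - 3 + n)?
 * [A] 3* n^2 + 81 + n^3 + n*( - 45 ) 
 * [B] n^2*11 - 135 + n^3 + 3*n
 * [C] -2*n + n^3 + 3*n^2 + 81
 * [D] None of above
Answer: A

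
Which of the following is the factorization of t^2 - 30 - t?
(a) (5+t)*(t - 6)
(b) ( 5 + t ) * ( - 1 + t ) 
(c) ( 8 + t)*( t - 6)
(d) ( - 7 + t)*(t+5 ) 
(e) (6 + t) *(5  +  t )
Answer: a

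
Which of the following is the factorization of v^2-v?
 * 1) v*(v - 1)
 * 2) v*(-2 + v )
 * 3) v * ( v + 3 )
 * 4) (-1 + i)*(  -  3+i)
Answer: 1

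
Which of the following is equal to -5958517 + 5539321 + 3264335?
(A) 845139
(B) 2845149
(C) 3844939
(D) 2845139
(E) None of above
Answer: D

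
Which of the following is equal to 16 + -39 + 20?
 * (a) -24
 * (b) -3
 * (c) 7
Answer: b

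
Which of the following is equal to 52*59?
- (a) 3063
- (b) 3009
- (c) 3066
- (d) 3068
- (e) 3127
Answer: d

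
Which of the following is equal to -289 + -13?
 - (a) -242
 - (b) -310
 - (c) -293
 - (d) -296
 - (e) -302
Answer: e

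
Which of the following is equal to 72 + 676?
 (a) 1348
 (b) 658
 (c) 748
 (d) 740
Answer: c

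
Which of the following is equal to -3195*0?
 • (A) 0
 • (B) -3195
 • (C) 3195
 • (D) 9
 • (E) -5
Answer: A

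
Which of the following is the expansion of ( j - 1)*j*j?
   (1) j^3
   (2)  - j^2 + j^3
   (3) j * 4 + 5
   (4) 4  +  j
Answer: 2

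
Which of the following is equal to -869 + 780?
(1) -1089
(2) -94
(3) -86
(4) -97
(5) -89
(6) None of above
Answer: 5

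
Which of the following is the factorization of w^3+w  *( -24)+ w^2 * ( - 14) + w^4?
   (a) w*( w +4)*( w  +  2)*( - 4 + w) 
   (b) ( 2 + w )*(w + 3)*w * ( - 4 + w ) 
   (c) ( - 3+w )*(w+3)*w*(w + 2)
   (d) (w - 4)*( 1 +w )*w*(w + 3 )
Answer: b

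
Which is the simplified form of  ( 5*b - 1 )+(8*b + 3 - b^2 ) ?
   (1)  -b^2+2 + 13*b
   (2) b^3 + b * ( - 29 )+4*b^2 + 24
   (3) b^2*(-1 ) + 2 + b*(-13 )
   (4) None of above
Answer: 1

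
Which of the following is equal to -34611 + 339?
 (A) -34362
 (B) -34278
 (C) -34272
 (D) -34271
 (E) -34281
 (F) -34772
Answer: C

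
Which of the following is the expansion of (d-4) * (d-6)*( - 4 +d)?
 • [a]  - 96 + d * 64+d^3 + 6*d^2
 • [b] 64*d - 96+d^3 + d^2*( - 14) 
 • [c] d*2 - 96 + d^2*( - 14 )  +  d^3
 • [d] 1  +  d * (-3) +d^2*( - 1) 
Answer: b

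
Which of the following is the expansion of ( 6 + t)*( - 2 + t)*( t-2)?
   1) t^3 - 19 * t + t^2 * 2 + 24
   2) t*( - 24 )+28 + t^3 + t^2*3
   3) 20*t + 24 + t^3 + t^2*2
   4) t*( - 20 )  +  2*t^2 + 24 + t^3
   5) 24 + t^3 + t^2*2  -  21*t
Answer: 4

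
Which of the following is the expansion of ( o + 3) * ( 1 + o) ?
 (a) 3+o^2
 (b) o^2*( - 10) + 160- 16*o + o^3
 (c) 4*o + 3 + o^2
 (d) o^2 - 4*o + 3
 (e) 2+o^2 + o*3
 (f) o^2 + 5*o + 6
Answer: c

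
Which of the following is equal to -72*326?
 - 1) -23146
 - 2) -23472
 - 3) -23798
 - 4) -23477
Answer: 2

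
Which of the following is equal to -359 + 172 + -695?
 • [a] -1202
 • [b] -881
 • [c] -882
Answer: c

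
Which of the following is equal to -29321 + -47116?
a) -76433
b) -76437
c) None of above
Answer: b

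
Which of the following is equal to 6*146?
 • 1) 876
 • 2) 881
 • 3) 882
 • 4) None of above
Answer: 1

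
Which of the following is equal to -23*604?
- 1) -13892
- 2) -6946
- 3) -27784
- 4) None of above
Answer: 1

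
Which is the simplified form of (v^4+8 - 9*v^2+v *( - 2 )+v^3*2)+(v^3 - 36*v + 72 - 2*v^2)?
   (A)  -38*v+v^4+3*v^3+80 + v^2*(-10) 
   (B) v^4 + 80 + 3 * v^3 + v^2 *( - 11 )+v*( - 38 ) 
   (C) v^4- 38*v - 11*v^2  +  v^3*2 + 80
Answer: B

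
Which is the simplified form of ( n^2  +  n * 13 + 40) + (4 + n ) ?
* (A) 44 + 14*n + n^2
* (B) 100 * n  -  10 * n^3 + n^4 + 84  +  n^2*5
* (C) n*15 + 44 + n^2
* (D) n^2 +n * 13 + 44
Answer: A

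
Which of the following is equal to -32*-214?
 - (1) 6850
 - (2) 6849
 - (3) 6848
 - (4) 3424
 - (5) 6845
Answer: 3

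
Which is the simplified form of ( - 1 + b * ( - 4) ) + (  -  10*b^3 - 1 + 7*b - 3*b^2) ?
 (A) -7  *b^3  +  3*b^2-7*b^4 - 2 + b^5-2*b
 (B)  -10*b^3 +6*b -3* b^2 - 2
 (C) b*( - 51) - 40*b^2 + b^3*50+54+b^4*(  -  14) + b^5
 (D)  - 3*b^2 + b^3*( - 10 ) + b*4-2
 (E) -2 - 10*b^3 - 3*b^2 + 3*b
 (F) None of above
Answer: E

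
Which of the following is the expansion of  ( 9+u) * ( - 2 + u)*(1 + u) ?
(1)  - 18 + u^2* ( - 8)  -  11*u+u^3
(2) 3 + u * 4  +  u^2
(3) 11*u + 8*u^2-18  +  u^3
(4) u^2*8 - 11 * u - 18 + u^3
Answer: 4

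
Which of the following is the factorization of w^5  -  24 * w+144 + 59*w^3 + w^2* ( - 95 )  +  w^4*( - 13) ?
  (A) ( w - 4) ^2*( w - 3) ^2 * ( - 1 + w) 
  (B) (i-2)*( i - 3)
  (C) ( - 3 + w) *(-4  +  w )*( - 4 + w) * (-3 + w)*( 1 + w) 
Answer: C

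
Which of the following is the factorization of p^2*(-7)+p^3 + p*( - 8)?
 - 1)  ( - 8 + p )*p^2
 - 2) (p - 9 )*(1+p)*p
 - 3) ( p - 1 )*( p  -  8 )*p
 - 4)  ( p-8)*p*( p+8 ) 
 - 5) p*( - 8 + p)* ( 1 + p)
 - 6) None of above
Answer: 5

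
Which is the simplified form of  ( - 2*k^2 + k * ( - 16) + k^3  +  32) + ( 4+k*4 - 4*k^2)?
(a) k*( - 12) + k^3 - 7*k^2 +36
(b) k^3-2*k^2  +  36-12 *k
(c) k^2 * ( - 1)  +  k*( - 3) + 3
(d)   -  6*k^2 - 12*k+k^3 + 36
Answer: d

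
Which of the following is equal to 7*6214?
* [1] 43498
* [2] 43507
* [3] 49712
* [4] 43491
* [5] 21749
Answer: 1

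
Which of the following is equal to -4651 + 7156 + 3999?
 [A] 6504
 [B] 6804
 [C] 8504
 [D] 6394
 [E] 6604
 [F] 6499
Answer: A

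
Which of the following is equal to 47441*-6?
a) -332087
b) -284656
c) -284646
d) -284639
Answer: c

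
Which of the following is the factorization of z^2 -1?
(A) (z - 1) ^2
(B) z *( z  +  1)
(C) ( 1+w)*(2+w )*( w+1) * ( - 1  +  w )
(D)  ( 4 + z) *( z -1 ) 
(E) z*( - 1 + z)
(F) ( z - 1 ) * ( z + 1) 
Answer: F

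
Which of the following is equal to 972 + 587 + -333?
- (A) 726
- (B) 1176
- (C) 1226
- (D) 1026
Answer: C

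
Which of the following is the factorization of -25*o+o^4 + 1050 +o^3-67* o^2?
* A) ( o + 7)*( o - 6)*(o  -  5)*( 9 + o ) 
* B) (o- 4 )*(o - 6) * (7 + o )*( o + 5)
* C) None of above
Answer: C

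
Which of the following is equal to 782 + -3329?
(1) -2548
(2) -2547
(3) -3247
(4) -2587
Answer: 2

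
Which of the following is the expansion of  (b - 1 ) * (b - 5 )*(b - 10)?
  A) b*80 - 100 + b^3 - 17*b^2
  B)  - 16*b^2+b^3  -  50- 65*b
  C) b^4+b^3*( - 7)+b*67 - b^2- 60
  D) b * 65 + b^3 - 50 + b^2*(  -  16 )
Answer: D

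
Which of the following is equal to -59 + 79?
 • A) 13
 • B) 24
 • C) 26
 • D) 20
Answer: D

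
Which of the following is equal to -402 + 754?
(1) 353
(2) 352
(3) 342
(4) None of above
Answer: 2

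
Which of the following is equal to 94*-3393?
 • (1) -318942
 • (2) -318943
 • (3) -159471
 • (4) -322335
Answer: 1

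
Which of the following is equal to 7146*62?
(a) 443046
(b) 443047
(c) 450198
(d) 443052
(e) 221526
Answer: d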